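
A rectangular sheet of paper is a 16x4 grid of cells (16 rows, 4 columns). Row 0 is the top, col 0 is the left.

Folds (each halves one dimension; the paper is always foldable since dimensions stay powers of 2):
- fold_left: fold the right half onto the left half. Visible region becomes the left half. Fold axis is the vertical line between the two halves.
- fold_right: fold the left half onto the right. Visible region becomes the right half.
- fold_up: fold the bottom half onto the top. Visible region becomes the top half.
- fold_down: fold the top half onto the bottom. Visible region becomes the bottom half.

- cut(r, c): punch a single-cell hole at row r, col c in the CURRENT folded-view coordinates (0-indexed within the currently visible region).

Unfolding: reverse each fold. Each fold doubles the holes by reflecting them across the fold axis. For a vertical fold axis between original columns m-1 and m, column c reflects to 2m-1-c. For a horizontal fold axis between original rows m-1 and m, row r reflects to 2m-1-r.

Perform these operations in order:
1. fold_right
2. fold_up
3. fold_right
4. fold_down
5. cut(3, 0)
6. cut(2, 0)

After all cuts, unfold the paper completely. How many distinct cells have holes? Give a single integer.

Op 1 fold_right: fold axis v@2; visible region now rows[0,16) x cols[2,4) = 16x2
Op 2 fold_up: fold axis h@8; visible region now rows[0,8) x cols[2,4) = 8x2
Op 3 fold_right: fold axis v@3; visible region now rows[0,8) x cols[3,4) = 8x1
Op 4 fold_down: fold axis h@4; visible region now rows[4,8) x cols[3,4) = 4x1
Op 5 cut(3, 0): punch at orig (7,3); cuts so far [(7, 3)]; region rows[4,8) x cols[3,4) = 4x1
Op 6 cut(2, 0): punch at orig (6,3); cuts so far [(6, 3), (7, 3)]; region rows[4,8) x cols[3,4) = 4x1
Unfold 1 (reflect across h@4): 4 holes -> [(0, 3), (1, 3), (6, 3), (7, 3)]
Unfold 2 (reflect across v@3): 8 holes -> [(0, 2), (0, 3), (1, 2), (1, 3), (6, 2), (6, 3), (7, 2), (7, 3)]
Unfold 3 (reflect across h@8): 16 holes -> [(0, 2), (0, 3), (1, 2), (1, 3), (6, 2), (6, 3), (7, 2), (7, 3), (8, 2), (8, 3), (9, 2), (9, 3), (14, 2), (14, 3), (15, 2), (15, 3)]
Unfold 4 (reflect across v@2): 32 holes -> [(0, 0), (0, 1), (0, 2), (0, 3), (1, 0), (1, 1), (1, 2), (1, 3), (6, 0), (6, 1), (6, 2), (6, 3), (7, 0), (7, 1), (7, 2), (7, 3), (8, 0), (8, 1), (8, 2), (8, 3), (9, 0), (9, 1), (9, 2), (9, 3), (14, 0), (14, 1), (14, 2), (14, 3), (15, 0), (15, 1), (15, 2), (15, 3)]

Answer: 32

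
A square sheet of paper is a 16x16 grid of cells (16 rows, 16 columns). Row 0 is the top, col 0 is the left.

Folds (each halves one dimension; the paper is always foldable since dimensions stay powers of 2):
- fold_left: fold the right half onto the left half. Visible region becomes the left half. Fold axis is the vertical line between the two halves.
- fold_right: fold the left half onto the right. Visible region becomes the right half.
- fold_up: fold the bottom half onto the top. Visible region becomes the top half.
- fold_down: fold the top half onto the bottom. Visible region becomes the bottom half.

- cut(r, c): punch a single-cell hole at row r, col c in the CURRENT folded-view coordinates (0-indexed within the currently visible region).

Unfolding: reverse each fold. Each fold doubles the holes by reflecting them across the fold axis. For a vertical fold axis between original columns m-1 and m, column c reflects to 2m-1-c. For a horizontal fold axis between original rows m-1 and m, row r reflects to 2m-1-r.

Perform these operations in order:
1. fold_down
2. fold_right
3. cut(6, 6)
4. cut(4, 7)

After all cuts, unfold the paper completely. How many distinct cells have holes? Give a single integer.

Op 1 fold_down: fold axis h@8; visible region now rows[8,16) x cols[0,16) = 8x16
Op 2 fold_right: fold axis v@8; visible region now rows[8,16) x cols[8,16) = 8x8
Op 3 cut(6, 6): punch at orig (14,14); cuts so far [(14, 14)]; region rows[8,16) x cols[8,16) = 8x8
Op 4 cut(4, 7): punch at orig (12,15); cuts so far [(12, 15), (14, 14)]; region rows[8,16) x cols[8,16) = 8x8
Unfold 1 (reflect across v@8): 4 holes -> [(12, 0), (12, 15), (14, 1), (14, 14)]
Unfold 2 (reflect across h@8): 8 holes -> [(1, 1), (1, 14), (3, 0), (3, 15), (12, 0), (12, 15), (14, 1), (14, 14)]

Answer: 8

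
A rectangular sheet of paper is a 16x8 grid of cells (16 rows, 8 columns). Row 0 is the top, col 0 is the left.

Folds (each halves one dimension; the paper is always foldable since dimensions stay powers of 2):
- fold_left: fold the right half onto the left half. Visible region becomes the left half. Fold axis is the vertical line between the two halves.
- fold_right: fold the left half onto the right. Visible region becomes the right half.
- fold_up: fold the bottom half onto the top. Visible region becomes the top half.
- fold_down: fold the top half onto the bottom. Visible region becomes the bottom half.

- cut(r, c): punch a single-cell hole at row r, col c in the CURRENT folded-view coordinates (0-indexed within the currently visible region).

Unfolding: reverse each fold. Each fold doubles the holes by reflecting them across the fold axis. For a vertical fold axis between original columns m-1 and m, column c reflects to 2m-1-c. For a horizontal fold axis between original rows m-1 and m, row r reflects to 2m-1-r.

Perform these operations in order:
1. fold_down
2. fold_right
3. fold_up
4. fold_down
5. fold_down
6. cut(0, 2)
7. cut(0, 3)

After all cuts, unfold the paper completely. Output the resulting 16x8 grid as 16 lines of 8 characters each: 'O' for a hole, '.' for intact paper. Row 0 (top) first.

Op 1 fold_down: fold axis h@8; visible region now rows[8,16) x cols[0,8) = 8x8
Op 2 fold_right: fold axis v@4; visible region now rows[8,16) x cols[4,8) = 8x4
Op 3 fold_up: fold axis h@12; visible region now rows[8,12) x cols[4,8) = 4x4
Op 4 fold_down: fold axis h@10; visible region now rows[10,12) x cols[4,8) = 2x4
Op 5 fold_down: fold axis h@11; visible region now rows[11,12) x cols[4,8) = 1x4
Op 6 cut(0, 2): punch at orig (11,6); cuts so far [(11, 6)]; region rows[11,12) x cols[4,8) = 1x4
Op 7 cut(0, 3): punch at orig (11,7); cuts so far [(11, 6), (11, 7)]; region rows[11,12) x cols[4,8) = 1x4
Unfold 1 (reflect across h@11): 4 holes -> [(10, 6), (10, 7), (11, 6), (11, 7)]
Unfold 2 (reflect across h@10): 8 holes -> [(8, 6), (8, 7), (9, 6), (9, 7), (10, 6), (10, 7), (11, 6), (11, 7)]
Unfold 3 (reflect across h@12): 16 holes -> [(8, 6), (8, 7), (9, 6), (9, 7), (10, 6), (10, 7), (11, 6), (11, 7), (12, 6), (12, 7), (13, 6), (13, 7), (14, 6), (14, 7), (15, 6), (15, 7)]
Unfold 4 (reflect across v@4): 32 holes -> [(8, 0), (8, 1), (8, 6), (8, 7), (9, 0), (9, 1), (9, 6), (9, 7), (10, 0), (10, 1), (10, 6), (10, 7), (11, 0), (11, 1), (11, 6), (11, 7), (12, 0), (12, 1), (12, 6), (12, 7), (13, 0), (13, 1), (13, 6), (13, 7), (14, 0), (14, 1), (14, 6), (14, 7), (15, 0), (15, 1), (15, 6), (15, 7)]
Unfold 5 (reflect across h@8): 64 holes -> [(0, 0), (0, 1), (0, 6), (0, 7), (1, 0), (1, 1), (1, 6), (1, 7), (2, 0), (2, 1), (2, 6), (2, 7), (3, 0), (3, 1), (3, 6), (3, 7), (4, 0), (4, 1), (4, 6), (4, 7), (5, 0), (5, 1), (5, 6), (5, 7), (6, 0), (6, 1), (6, 6), (6, 7), (7, 0), (7, 1), (7, 6), (7, 7), (8, 0), (8, 1), (8, 6), (8, 7), (9, 0), (9, 1), (9, 6), (9, 7), (10, 0), (10, 1), (10, 6), (10, 7), (11, 0), (11, 1), (11, 6), (11, 7), (12, 0), (12, 1), (12, 6), (12, 7), (13, 0), (13, 1), (13, 6), (13, 7), (14, 0), (14, 1), (14, 6), (14, 7), (15, 0), (15, 1), (15, 6), (15, 7)]

Answer: OO....OO
OO....OO
OO....OO
OO....OO
OO....OO
OO....OO
OO....OO
OO....OO
OO....OO
OO....OO
OO....OO
OO....OO
OO....OO
OO....OO
OO....OO
OO....OO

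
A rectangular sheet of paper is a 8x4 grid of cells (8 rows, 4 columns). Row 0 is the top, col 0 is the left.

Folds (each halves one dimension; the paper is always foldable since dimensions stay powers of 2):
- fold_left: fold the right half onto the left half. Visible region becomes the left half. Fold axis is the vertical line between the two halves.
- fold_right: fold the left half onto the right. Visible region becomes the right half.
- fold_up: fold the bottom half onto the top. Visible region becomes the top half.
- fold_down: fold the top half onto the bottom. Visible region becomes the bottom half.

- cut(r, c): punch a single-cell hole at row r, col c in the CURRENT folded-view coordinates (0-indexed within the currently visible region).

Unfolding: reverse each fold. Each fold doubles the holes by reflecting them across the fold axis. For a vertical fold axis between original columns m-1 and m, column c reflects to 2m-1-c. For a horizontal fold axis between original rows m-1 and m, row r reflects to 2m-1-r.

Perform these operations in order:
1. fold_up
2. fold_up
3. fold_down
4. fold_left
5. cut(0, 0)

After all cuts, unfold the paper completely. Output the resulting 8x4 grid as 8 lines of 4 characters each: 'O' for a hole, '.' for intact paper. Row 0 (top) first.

Answer: O..O
O..O
O..O
O..O
O..O
O..O
O..O
O..O

Derivation:
Op 1 fold_up: fold axis h@4; visible region now rows[0,4) x cols[0,4) = 4x4
Op 2 fold_up: fold axis h@2; visible region now rows[0,2) x cols[0,4) = 2x4
Op 3 fold_down: fold axis h@1; visible region now rows[1,2) x cols[0,4) = 1x4
Op 4 fold_left: fold axis v@2; visible region now rows[1,2) x cols[0,2) = 1x2
Op 5 cut(0, 0): punch at orig (1,0); cuts so far [(1, 0)]; region rows[1,2) x cols[0,2) = 1x2
Unfold 1 (reflect across v@2): 2 holes -> [(1, 0), (1, 3)]
Unfold 2 (reflect across h@1): 4 holes -> [(0, 0), (0, 3), (1, 0), (1, 3)]
Unfold 3 (reflect across h@2): 8 holes -> [(0, 0), (0, 3), (1, 0), (1, 3), (2, 0), (2, 3), (3, 0), (3, 3)]
Unfold 4 (reflect across h@4): 16 holes -> [(0, 0), (0, 3), (1, 0), (1, 3), (2, 0), (2, 3), (3, 0), (3, 3), (4, 0), (4, 3), (5, 0), (5, 3), (6, 0), (6, 3), (7, 0), (7, 3)]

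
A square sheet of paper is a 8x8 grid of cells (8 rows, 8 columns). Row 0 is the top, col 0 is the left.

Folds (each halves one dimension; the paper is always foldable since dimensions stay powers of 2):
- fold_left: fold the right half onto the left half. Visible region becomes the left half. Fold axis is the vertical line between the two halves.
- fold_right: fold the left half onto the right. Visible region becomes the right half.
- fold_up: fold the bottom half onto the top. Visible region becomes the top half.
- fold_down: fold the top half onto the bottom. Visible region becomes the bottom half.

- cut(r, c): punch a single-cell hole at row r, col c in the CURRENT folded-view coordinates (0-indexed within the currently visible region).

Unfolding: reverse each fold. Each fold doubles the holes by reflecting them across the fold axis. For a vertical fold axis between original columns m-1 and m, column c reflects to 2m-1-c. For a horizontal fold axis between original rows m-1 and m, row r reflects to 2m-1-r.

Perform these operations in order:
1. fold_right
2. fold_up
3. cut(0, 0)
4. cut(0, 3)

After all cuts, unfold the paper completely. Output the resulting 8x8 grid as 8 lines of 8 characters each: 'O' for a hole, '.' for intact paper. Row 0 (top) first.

Answer: O..OO..O
........
........
........
........
........
........
O..OO..O

Derivation:
Op 1 fold_right: fold axis v@4; visible region now rows[0,8) x cols[4,8) = 8x4
Op 2 fold_up: fold axis h@4; visible region now rows[0,4) x cols[4,8) = 4x4
Op 3 cut(0, 0): punch at orig (0,4); cuts so far [(0, 4)]; region rows[0,4) x cols[4,8) = 4x4
Op 4 cut(0, 3): punch at orig (0,7); cuts so far [(0, 4), (0, 7)]; region rows[0,4) x cols[4,8) = 4x4
Unfold 1 (reflect across h@4): 4 holes -> [(0, 4), (0, 7), (7, 4), (7, 7)]
Unfold 2 (reflect across v@4): 8 holes -> [(0, 0), (0, 3), (0, 4), (0, 7), (7, 0), (7, 3), (7, 4), (7, 7)]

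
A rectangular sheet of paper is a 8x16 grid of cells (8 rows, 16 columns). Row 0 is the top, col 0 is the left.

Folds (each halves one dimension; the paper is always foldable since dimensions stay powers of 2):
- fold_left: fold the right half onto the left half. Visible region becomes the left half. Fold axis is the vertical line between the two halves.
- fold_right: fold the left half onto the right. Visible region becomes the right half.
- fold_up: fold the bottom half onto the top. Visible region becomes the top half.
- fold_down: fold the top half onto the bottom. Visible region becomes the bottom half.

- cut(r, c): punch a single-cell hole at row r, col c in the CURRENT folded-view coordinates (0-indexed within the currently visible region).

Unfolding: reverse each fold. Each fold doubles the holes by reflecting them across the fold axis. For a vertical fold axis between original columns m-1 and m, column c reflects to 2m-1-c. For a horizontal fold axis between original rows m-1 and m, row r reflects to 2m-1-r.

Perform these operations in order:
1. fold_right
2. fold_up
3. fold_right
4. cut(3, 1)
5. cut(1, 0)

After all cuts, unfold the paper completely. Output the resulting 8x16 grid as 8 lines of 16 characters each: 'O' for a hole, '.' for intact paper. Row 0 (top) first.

Answer: ................
...OO......OO...
................
..O..O....O..O..
..O..O....O..O..
................
...OO......OO...
................

Derivation:
Op 1 fold_right: fold axis v@8; visible region now rows[0,8) x cols[8,16) = 8x8
Op 2 fold_up: fold axis h@4; visible region now rows[0,4) x cols[8,16) = 4x8
Op 3 fold_right: fold axis v@12; visible region now rows[0,4) x cols[12,16) = 4x4
Op 4 cut(3, 1): punch at orig (3,13); cuts so far [(3, 13)]; region rows[0,4) x cols[12,16) = 4x4
Op 5 cut(1, 0): punch at orig (1,12); cuts so far [(1, 12), (3, 13)]; region rows[0,4) x cols[12,16) = 4x4
Unfold 1 (reflect across v@12): 4 holes -> [(1, 11), (1, 12), (3, 10), (3, 13)]
Unfold 2 (reflect across h@4): 8 holes -> [(1, 11), (1, 12), (3, 10), (3, 13), (4, 10), (4, 13), (6, 11), (6, 12)]
Unfold 3 (reflect across v@8): 16 holes -> [(1, 3), (1, 4), (1, 11), (1, 12), (3, 2), (3, 5), (3, 10), (3, 13), (4, 2), (4, 5), (4, 10), (4, 13), (6, 3), (6, 4), (6, 11), (6, 12)]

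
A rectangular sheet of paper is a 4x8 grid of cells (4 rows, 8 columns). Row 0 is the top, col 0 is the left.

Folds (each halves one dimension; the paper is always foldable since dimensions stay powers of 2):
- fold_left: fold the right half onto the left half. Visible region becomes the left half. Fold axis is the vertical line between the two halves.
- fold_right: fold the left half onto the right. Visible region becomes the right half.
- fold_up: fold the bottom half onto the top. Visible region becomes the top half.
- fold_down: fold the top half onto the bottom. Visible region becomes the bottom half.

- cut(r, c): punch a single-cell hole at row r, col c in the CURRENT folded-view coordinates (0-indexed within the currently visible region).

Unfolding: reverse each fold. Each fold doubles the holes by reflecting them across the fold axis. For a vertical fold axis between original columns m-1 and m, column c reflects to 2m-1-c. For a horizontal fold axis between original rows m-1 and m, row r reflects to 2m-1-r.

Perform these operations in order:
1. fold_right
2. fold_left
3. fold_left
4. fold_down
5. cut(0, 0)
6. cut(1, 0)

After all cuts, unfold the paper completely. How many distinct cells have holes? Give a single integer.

Op 1 fold_right: fold axis v@4; visible region now rows[0,4) x cols[4,8) = 4x4
Op 2 fold_left: fold axis v@6; visible region now rows[0,4) x cols[4,6) = 4x2
Op 3 fold_left: fold axis v@5; visible region now rows[0,4) x cols[4,5) = 4x1
Op 4 fold_down: fold axis h@2; visible region now rows[2,4) x cols[4,5) = 2x1
Op 5 cut(0, 0): punch at orig (2,4); cuts so far [(2, 4)]; region rows[2,4) x cols[4,5) = 2x1
Op 6 cut(1, 0): punch at orig (3,4); cuts so far [(2, 4), (3, 4)]; region rows[2,4) x cols[4,5) = 2x1
Unfold 1 (reflect across h@2): 4 holes -> [(0, 4), (1, 4), (2, 4), (3, 4)]
Unfold 2 (reflect across v@5): 8 holes -> [(0, 4), (0, 5), (1, 4), (1, 5), (2, 4), (2, 5), (3, 4), (3, 5)]
Unfold 3 (reflect across v@6): 16 holes -> [(0, 4), (0, 5), (0, 6), (0, 7), (1, 4), (1, 5), (1, 6), (1, 7), (2, 4), (2, 5), (2, 6), (2, 7), (3, 4), (3, 5), (3, 6), (3, 7)]
Unfold 4 (reflect across v@4): 32 holes -> [(0, 0), (0, 1), (0, 2), (0, 3), (0, 4), (0, 5), (0, 6), (0, 7), (1, 0), (1, 1), (1, 2), (1, 3), (1, 4), (1, 5), (1, 6), (1, 7), (2, 0), (2, 1), (2, 2), (2, 3), (2, 4), (2, 5), (2, 6), (2, 7), (3, 0), (3, 1), (3, 2), (3, 3), (3, 4), (3, 5), (3, 6), (3, 7)]

Answer: 32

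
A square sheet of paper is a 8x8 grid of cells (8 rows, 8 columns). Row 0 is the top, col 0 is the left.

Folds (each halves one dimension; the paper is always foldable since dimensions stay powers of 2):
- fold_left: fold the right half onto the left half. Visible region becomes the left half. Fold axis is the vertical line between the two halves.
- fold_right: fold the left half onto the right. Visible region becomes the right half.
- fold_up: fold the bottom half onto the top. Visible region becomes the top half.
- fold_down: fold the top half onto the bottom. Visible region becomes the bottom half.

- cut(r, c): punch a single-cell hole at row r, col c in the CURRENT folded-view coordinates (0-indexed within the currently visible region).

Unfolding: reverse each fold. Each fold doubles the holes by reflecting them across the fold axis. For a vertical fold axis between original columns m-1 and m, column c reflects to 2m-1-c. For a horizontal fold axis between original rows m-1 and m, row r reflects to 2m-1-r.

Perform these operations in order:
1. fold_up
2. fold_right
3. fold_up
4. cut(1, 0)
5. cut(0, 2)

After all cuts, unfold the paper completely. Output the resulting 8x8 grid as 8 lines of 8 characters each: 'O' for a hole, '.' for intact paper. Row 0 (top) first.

Answer: .O....O.
...OO...
...OO...
.O....O.
.O....O.
...OO...
...OO...
.O....O.

Derivation:
Op 1 fold_up: fold axis h@4; visible region now rows[0,4) x cols[0,8) = 4x8
Op 2 fold_right: fold axis v@4; visible region now rows[0,4) x cols[4,8) = 4x4
Op 3 fold_up: fold axis h@2; visible region now rows[0,2) x cols[4,8) = 2x4
Op 4 cut(1, 0): punch at orig (1,4); cuts so far [(1, 4)]; region rows[0,2) x cols[4,8) = 2x4
Op 5 cut(0, 2): punch at orig (0,6); cuts so far [(0, 6), (1, 4)]; region rows[0,2) x cols[4,8) = 2x4
Unfold 1 (reflect across h@2): 4 holes -> [(0, 6), (1, 4), (2, 4), (3, 6)]
Unfold 2 (reflect across v@4): 8 holes -> [(0, 1), (0, 6), (1, 3), (1, 4), (2, 3), (2, 4), (3, 1), (3, 6)]
Unfold 3 (reflect across h@4): 16 holes -> [(0, 1), (0, 6), (1, 3), (1, 4), (2, 3), (2, 4), (3, 1), (3, 6), (4, 1), (4, 6), (5, 3), (5, 4), (6, 3), (6, 4), (7, 1), (7, 6)]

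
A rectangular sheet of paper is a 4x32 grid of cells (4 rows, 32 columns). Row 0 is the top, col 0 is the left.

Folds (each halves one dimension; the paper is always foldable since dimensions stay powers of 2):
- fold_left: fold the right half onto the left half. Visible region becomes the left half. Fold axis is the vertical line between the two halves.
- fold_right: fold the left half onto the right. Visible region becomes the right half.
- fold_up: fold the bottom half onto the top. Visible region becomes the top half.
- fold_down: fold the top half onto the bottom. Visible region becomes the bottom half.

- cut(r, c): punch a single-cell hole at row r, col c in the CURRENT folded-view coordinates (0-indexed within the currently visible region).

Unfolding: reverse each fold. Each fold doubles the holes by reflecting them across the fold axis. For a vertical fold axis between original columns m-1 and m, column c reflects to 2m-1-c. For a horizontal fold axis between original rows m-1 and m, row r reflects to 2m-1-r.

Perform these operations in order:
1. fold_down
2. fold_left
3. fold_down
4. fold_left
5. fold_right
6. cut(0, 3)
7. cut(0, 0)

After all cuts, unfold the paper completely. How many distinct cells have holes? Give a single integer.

Answer: 64

Derivation:
Op 1 fold_down: fold axis h@2; visible region now rows[2,4) x cols[0,32) = 2x32
Op 2 fold_left: fold axis v@16; visible region now rows[2,4) x cols[0,16) = 2x16
Op 3 fold_down: fold axis h@3; visible region now rows[3,4) x cols[0,16) = 1x16
Op 4 fold_left: fold axis v@8; visible region now rows[3,4) x cols[0,8) = 1x8
Op 5 fold_right: fold axis v@4; visible region now rows[3,4) x cols[4,8) = 1x4
Op 6 cut(0, 3): punch at orig (3,7); cuts so far [(3, 7)]; region rows[3,4) x cols[4,8) = 1x4
Op 7 cut(0, 0): punch at orig (3,4); cuts so far [(3, 4), (3, 7)]; region rows[3,4) x cols[4,8) = 1x4
Unfold 1 (reflect across v@4): 4 holes -> [(3, 0), (3, 3), (3, 4), (3, 7)]
Unfold 2 (reflect across v@8): 8 holes -> [(3, 0), (3, 3), (3, 4), (3, 7), (3, 8), (3, 11), (3, 12), (3, 15)]
Unfold 3 (reflect across h@3): 16 holes -> [(2, 0), (2, 3), (2, 4), (2, 7), (2, 8), (2, 11), (2, 12), (2, 15), (3, 0), (3, 3), (3, 4), (3, 7), (3, 8), (3, 11), (3, 12), (3, 15)]
Unfold 4 (reflect across v@16): 32 holes -> [(2, 0), (2, 3), (2, 4), (2, 7), (2, 8), (2, 11), (2, 12), (2, 15), (2, 16), (2, 19), (2, 20), (2, 23), (2, 24), (2, 27), (2, 28), (2, 31), (3, 0), (3, 3), (3, 4), (3, 7), (3, 8), (3, 11), (3, 12), (3, 15), (3, 16), (3, 19), (3, 20), (3, 23), (3, 24), (3, 27), (3, 28), (3, 31)]
Unfold 5 (reflect across h@2): 64 holes -> [(0, 0), (0, 3), (0, 4), (0, 7), (0, 8), (0, 11), (0, 12), (0, 15), (0, 16), (0, 19), (0, 20), (0, 23), (0, 24), (0, 27), (0, 28), (0, 31), (1, 0), (1, 3), (1, 4), (1, 7), (1, 8), (1, 11), (1, 12), (1, 15), (1, 16), (1, 19), (1, 20), (1, 23), (1, 24), (1, 27), (1, 28), (1, 31), (2, 0), (2, 3), (2, 4), (2, 7), (2, 8), (2, 11), (2, 12), (2, 15), (2, 16), (2, 19), (2, 20), (2, 23), (2, 24), (2, 27), (2, 28), (2, 31), (3, 0), (3, 3), (3, 4), (3, 7), (3, 8), (3, 11), (3, 12), (3, 15), (3, 16), (3, 19), (3, 20), (3, 23), (3, 24), (3, 27), (3, 28), (3, 31)]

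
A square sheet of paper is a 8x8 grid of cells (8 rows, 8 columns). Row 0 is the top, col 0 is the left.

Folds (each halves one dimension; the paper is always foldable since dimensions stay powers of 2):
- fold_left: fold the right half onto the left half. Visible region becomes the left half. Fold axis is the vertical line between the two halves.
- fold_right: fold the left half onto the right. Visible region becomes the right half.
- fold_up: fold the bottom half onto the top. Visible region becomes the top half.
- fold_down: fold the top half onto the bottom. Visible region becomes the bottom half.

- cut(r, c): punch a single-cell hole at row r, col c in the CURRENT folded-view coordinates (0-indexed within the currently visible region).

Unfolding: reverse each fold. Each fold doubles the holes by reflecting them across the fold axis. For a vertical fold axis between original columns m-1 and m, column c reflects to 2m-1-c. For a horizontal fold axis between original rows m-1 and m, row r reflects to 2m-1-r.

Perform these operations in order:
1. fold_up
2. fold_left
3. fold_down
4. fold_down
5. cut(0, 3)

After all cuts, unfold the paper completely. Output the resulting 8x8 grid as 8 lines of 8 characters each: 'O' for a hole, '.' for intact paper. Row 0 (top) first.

Op 1 fold_up: fold axis h@4; visible region now rows[0,4) x cols[0,8) = 4x8
Op 2 fold_left: fold axis v@4; visible region now rows[0,4) x cols[0,4) = 4x4
Op 3 fold_down: fold axis h@2; visible region now rows[2,4) x cols[0,4) = 2x4
Op 4 fold_down: fold axis h@3; visible region now rows[3,4) x cols[0,4) = 1x4
Op 5 cut(0, 3): punch at orig (3,3); cuts so far [(3, 3)]; region rows[3,4) x cols[0,4) = 1x4
Unfold 1 (reflect across h@3): 2 holes -> [(2, 3), (3, 3)]
Unfold 2 (reflect across h@2): 4 holes -> [(0, 3), (1, 3), (2, 3), (3, 3)]
Unfold 3 (reflect across v@4): 8 holes -> [(0, 3), (0, 4), (1, 3), (1, 4), (2, 3), (2, 4), (3, 3), (3, 4)]
Unfold 4 (reflect across h@4): 16 holes -> [(0, 3), (0, 4), (1, 3), (1, 4), (2, 3), (2, 4), (3, 3), (3, 4), (4, 3), (4, 4), (5, 3), (5, 4), (6, 3), (6, 4), (7, 3), (7, 4)]

Answer: ...OO...
...OO...
...OO...
...OO...
...OO...
...OO...
...OO...
...OO...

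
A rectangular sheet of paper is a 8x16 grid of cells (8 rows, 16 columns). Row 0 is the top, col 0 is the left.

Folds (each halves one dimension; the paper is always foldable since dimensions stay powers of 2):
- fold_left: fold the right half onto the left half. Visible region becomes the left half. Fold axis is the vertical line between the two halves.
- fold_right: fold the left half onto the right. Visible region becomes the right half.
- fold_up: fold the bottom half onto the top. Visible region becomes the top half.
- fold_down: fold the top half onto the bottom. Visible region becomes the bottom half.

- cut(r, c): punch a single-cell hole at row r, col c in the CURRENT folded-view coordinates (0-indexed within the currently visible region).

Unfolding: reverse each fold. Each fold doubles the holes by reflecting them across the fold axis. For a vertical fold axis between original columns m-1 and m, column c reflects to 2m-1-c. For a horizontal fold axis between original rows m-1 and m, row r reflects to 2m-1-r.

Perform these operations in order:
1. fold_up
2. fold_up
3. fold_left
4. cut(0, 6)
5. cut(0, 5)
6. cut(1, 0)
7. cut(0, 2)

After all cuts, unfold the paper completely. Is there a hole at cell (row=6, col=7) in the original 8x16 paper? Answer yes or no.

Op 1 fold_up: fold axis h@4; visible region now rows[0,4) x cols[0,16) = 4x16
Op 2 fold_up: fold axis h@2; visible region now rows[0,2) x cols[0,16) = 2x16
Op 3 fold_left: fold axis v@8; visible region now rows[0,2) x cols[0,8) = 2x8
Op 4 cut(0, 6): punch at orig (0,6); cuts so far [(0, 6)]; region rows[0,2) x cols[0,8) = 2x8
Op 5 cut(0, 5): punch at orig (0,5); cuts so far [(0, 5), (0, 6)]; region rows[0,2) x cols[0,8) = 2x8
Op 6 cut(1, 0): punch at orig (1,0); cuts so far [(0, 5), (0, 6), (1, 0)]; region rows[0,2) x cols[0,8) = 2x8
Op 7 cut(0, 2): punch at orig (0,2); cuts so far [(0, 2), (0, 5), (0, 6), (1, 0)]; region rows[0,2) x cols[0,8) = 2x8
Unfold 1 (reflect across v@8): 8 holes -> [(0, 2), (0, 5), (0, 6), (0, 9), (0, 10), (0, 13), (1, 0), (1, 15)]
Unfold 2 (reflect across h@2): 16 holes -> [(0, 2), (0, 5), (0, 6), (0, 9), (0, 10), (0, 13), (1, 0), (1, 15), (2, 0), (2, 15), (3, 2), (3, 5), (3, 6), (3, 9), (3, 10), (3, 13)]
Unfold 3 (reflect across h@4): 32 holes -> [(0, 2), (0, 5), (0, 6), (0, 9), (0, 10), (0, 13), (1, 0), (1, 15), (2, 0), (2, 15), (3, 2), (3, 5), (3, 6), (3, 9), (3, 10), (3, 13), (4, 2), (4, 5), (4, 6), (4, 9), (4, 10), (4, 13), (5, 0), (5, 15), (6, 0), (6, 15), (7, 2), (7, 5), (7, 6), (7, 9), (7, 10), (7, 13)]
Holes: [(0, 2), (0, 5), (0, 6), (0, 9), (0, 10), (0, 13), (1, 0), (1, 15), (2, 0), (2, 15), (3, 2), (3, 5), (3, 6), (3, 9), (3, 10), (3, 13), (4, 2), (4, 5), (4, 6), (4, 9), (4, 10), (4, 13), (5, 0), (5, 15), (6, 0), (6, 15), (7, 2), (7, 5), (7, 6), (7, 9), (7, 10), (7, 13)]

Answer: no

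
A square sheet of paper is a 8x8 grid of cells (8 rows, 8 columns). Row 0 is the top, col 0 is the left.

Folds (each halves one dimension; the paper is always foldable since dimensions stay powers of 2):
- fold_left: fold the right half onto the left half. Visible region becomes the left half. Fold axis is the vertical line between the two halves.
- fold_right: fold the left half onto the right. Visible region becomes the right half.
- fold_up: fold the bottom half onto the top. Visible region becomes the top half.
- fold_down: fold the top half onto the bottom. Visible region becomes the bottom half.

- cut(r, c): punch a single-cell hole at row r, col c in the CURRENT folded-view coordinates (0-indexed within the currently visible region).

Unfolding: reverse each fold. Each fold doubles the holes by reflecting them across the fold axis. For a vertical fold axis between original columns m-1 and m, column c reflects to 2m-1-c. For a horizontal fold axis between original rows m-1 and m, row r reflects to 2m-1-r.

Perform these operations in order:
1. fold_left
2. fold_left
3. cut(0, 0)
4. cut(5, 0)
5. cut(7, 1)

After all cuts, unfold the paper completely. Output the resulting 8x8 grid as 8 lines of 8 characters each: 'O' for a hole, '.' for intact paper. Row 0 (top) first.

Op 1 fold_left: fold axis v@4; visible region now rows[0,8) x cols[0,4) = 8x4
Op 2 fold_left: fold axis v@2; visible region now rows[0,8) x cols[0,2) = 8x2
Op 3 cut(0, 0): punch at orig (0,0); cuts so far [(0, 0)]; region rows[0,8) x cols[0,2) = 8x2
Op 4 cut(5, 0): punch at orig (5,0); cuts so far [(0, 0), (5, 0)]; region rows[0,8) x cols[0,2) = 8x2
Op 5 cut(7, 1): punch at orig (7,1); cuts so far [(0, 0), (5, 0), (7, 1)]; region rows[0,8) x cols[0,2) = 8x2
Unfold 1 (reflect across v@2): 6 holes -> [(0, 0), (0, 3), (5, 0), (5, 3), (7, 1), (7, 2)]
Unfold 2 (reflect across v@4): 12 holes -> [(0, 0), (0, 3), (0, 4), (0, 7), (5, 0), (5, 3), (5, 4), (5, 7), (7, 1), (7, 2), (7, 5), (7, 6)]

Answer: O..OO..O
........
........
........
........
O..OO..O
........
.OO..OO.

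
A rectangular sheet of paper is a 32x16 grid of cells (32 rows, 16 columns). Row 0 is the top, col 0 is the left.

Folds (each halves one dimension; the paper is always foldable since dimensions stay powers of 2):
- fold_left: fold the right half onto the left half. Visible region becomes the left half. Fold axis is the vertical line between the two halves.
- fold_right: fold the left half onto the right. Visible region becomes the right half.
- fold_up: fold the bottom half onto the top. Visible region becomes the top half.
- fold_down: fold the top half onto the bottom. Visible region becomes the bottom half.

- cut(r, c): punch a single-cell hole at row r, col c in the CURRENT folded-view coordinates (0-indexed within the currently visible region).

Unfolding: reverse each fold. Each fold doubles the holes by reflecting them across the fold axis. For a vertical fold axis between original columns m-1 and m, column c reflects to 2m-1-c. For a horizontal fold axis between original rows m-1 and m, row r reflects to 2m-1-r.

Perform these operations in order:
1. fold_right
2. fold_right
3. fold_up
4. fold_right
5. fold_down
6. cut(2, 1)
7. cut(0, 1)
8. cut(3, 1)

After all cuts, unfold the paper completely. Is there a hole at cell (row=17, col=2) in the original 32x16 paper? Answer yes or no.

Op 1 fold_right: fold axis v@8; visible region now rows[0,32) x cols[8,16) = 32x8
Op 2 fold_right: fold axis v@12; visible region now rows[0,32) x cols[12,16) = 32x4
Op 3 fold_up: fold axis h@16; visible region now rows[0,16) x cols[12,16) = 16x4
Op 4 fold_right: fold axis v@14; visible region now rows[0,16) x cols[14,16) = 16x2
Op 5 fold_down: fold axis h@8; visible region now rows[8,16) x cols[14,16) = 8x2
Op 6 cut(2, 1): punch at orig (10,15); cuts so far [(10, 15)]; region rows[8,16) x cols[14,16) = 8x2
Op 7 cut(0, 1): punch at orig (8,15); cuts so far [(8, 15), (10, 15)]; region rows[8,16) x cols[14,16) = 8x2
Op 8 cut(3, 1): punch at orig (11,15); cuts so far [(8, 15), (10, 15), (11, 15)]; region rows[8,16) x cols[14,16) = 8x2
Unfold 1 (reflect across h@8): 6 holes -> [(4, 15), (5, 15), (7, 15), (8, 15), (10, 15), (11, 15)]
Unfold 2 (reflect across v@14): 12 holes -> [(4, 12), (4, 15), (5, 12), (5, 15), (7, 12), (7, 15), (8, 12), (8, 15), (10, 12), (10, 15), (11, 12), (11, 15)]
Unfold 3 (reflect across h@16): 24 holes -> [(4, 12), (4, 15), (5, 12), (5, 15), (7, 12), (7, 15), (8, 12), (8, 15), (10, 12), (10, 15), (11, 12), (11, 15), (20, 12), (20, 15), (21, 12), (21, 15), (23, 12), (23, 15), (24, 12), (24, 15), (26, 12), (26, 15), (27, 12), (27, 15)]
Unfold 4 (reflect across v@12): 48 holes -> [(4, 8), (4, 11), (4, 12), (4, 15), (5, 8), (5, 11), (5, 12), (5, 15), (7, 8), (7, 11), (7, 12), (7, 15), (8, 8), (8, 11), (8, 12), (8, 15), (10, 8), (10, 11), (10, 12), (10, 15), (11, 8), (11, 11), (11, 12), (11, 15), (20, 8), (20, 11), (20, 12), (20, 15), (21, 8), (21, 11), (21, 12), (21, 15), (23, 8), (23, 11), (23, 12), (23, 15), (24, 8), (24, 11), (24, 12), (24, 15), (26, 8), (26, 11), (26, 12), (26, 15), (27, 8), (27, 11), (27, 12), (27, 15)]
Unfold 5 (reflect across v@8): 96 holes -> [(4, 0), (4, 3), (4, 4), (4, 7), (4, 8), (4, 11), (4, 12), (4, 15), (5, 0), (5, 3), (5, 4), (5, 7), (5, 8), (5, 11), (5, 12), (5, 15), (7, 0), (7, 3), (7, 4), (7, 7), (7, 8), (7, 11), (7, 12), (7, 15), (8, 0), (8, 3), (8, 4), (8, 7), (8, 8), (8, 11), (8, 12), (8, 15), (10, 0), (10, 3), (10, 4), (10, 7), (10, 8), (10, 11), (10, 12), (10, 15), (11, 0), (11, 3), (11, 4), (11, 7), (11, 8), (11, 11), (11, 12), (11, 15), (20, 0), (20, 3), (20, 4), (20, 7), (20, 8), (20, 11), (20, 12), (20, 15), (21, 0), (21, 3), (21, 4), (21, 7), (21, 8), (21, 11), (21, 12), (21, 15), (23, 0), (23, 3), (23, 4), (23, 7), (23, 8), (23, 11), (23, 12), (23, 15), (24, 0), (24, 3), (24, 4), (24, 7), (24, 8), (24, 11), (24, 12), (24, 15), (26, 0), (26, 3), (26, 4), (26, 7), (26, 8), (26, 11), (26, 12), (26, 15), (27, 0), (27, 3), (27, 4), (27, 7), (27, 8), (27, 11), (27, 12), (27, 15)]
Holes: [(4, 0), (4, 3), (4, 4), (4, 7), (4, 8), (4, 11), (4, 12), (4, 15), (5, 0), (5, 3), (5, 4), (5, 7), (5, 8), (5, 11), (5, 12), (5, 15), (7, 0), (7, 3), (7, 4), (7, 7), (7, 8), (7, 11), (7, 12), (7, 15), (8, 0), (8, 3), (8, 4), (8, 7), (8, 8), (8, 11), (8, 12), (8, 15), (10, 0), (10, 3), (10, 4), (10, 7), (10, 8), (10, 11), (10, 12), (10, 15), (11, 0), (11, 3), (11, 4), (11, 7), (11, 8), (11, 11), (11, 12), (11, 15), (20, 0), (20, 3), (20, 4), (20, 7), (20, 8), (20, 11), (20, 12), (20, 15), (21, 0), (21, 3), (21, 4), (21, 7), (21, 8), (21, 11), (21, 12), (21, 15), (23, 0), (23, 3), (23, 4), (23, 7), (23, 8), (23, 11), (23, 12), (23, 15), (24, 0), (24, 3), (24, 4), (24, 7), (24, 8), (24, 11), (24, 12), (24, 15), (26, 0), (26, 3), (26, 4), (26, 7), (26, 8), (26, 11), (26, 12), (26, 15), (27, 0), (27, 3), (27, 4), (27, 7), (27, 8), (27, 11), (27, 12), (27, 15)]

Answer: no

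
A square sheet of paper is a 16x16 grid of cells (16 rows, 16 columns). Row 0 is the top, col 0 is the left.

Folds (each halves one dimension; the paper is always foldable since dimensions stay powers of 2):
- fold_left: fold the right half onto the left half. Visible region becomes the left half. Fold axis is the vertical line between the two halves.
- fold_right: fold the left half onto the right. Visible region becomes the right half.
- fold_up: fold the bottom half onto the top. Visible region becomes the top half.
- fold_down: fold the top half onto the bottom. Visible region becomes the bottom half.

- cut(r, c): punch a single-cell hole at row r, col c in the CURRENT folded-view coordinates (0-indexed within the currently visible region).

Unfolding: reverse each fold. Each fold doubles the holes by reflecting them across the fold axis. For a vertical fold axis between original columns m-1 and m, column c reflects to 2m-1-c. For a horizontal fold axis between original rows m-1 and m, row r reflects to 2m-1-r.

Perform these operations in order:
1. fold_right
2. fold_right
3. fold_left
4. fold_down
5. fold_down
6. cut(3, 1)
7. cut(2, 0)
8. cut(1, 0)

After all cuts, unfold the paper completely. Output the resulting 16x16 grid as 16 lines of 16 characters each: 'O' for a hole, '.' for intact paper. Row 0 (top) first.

Op 1 fold_right: fold axis v@8; visible region now rows[0,16) x cols[8,16) = 16x8
Op 2 fold_right: fold axis v@12; visible region now rows[0,16) x cols[12,16) = 16x4
Op 3 fold_left: fold axis v@14; visible region now rows[0,16) x cols[12,14) = 16x2
Op 4 fold_down: fold axis h@8; visible region now rows[8,16) x cols[12,14) = 8x2
Op 5 fold_down: fold axis h@12; visible region now rows[12,16) x cols[12,14) = 4x2
Op 6 cut(3, 1): punch at orig (15,13); cuts so far [(15, 13)]; region rows[12,16) x cols[12,14) = 4x2
Op 7 cut(2, 0): punch at orig (14,12); cuts so far [(14, 12), (15, 13)]; region rows[12,16) x cols[12,14) = 4x2
Op 8 cut(1, 0): punch at orig (13,12); cuts so far [(13, 12), (14, 12), (15, 13)]; region rows[12,16) x cols[12,14) = 4x2
Unfold 1 (reflect across h@12): 6 holes -> [(8, 13), (9, 12), (10, 12), (13, 12), (14, 12), (15, 13)]
Unfold 2 (reflect across h@8): 12 holes -> [(0, 13), (1, 12), (2, 12), (5, 12), (6, 12), (7, 13), (8, 13), (9, 12), (10, 12), (13, 12), (14, 12), (15, 13)]
Unfold 3 (reflect across v@14): 24 holes -> [(0, 13), (0, 14), (1, 12), (1, 15), (2, 12), (2, 15), (5, 12), (5, 15), (6, 12), (6, 15), (7, 13), (7, 14), (8, 13), (8, 14), (9, 12), (9, 15), (10, 12), (10, 15), (13, 12), (13, 15), (14, 12), (14, 15), (15, 13), (15, 14)]
Unfold 4 (reflect across v@12): 48 holes -> [(0, 9), (0, 10), (0, 13), (0, 14), (1, 8), (1, 11), (1, 12), (1, 15), (2, 8), (2, 11), (2, 12), (2, 15), (5, 8), (5, 11), (5, 12), (5, 15), (6, 8), (6, 11), (6, 12), (6, 15), (7, 9), (7, 10), (7, 13), (7, 14), (8, 9), (8, 10), (8, 13), (8, 14), (9, 8), (9, 11), (9, 12), (9, 15), (10, 8), (10, 11), (10, 12), (10, 15), (13, 8), (13, 11), (13, 12), (13, 15), (14, 8), (14, 11), (14, 12), (14, 15), (15, 9), (15, 10), (15, 13), (15, 14)]
Unfold 5 (reflect across v@8): 96 holes -> [(0, 1), (0, 2), (0, 5), (0, 6), (0, 9), (0, 10), (0, 13), (0, 14), (1, 0), (1, 3), (1, 4), (1, 7), (1, 8), (1, 11), (1, 12), (1, 15), (2, 0), (2, 3), (2, 4), (2, 7), (2, 8), (2, 11), (2, 12), (2, 15), (5, 0), (5, 3), (5, 4), (5, 7), (5, 8), (5, 11), (5, 12), (5, 15), (6, 0), (6, 3), (6, 4), (6, 7), (6, 8), (6, 11), (6, 12), (6, 15), (7, 1), (7, 2), (7, 5), (7, 6), (7, 9), (7, 10), (7, 13), (7, 14), (8, 1), (8, 2), (8, 5), (8, 6), (8, 9), (8, 10), (8, 13), (8, 14), (9, 0), (9, 3), (9, 4), (9, 7), (9, 8), (9, 11), (9, 12), (9, 15), (10, 0), (10, 3), (10, 4), (10, 7), (10, 8), (10, 11), (10, 12), (10, 15), (13, 0), (13, 3), (13, 4), (13, 7), (13, 8), (13, 11), (13, 12), (13, 15), (14, 0), (14, 3), (14, 4), (14, 7), (14, 8), (14, 11), (14, 12), (14, 15), (15, 1), (15, 2), (15, 5), (15, 6), (15, 9), (15, 10), (15, 13), (15, 14)]

Answer: .OO..OO..OO..OO.
O..OO..OO..OO..O
O..OO..OO..OO..O
................
................
O..OO..OO..OO..O
O..OO..OO..OO..O
.OO..OO..OO..OO.
.OO..OO..OO..OO.
O..OO..OO..OO..O
O..OO..OO..OO..O
................
................
O..OO..OO..OO..O
O..OO..OO..OO..O
.OO..OO..OO..OO.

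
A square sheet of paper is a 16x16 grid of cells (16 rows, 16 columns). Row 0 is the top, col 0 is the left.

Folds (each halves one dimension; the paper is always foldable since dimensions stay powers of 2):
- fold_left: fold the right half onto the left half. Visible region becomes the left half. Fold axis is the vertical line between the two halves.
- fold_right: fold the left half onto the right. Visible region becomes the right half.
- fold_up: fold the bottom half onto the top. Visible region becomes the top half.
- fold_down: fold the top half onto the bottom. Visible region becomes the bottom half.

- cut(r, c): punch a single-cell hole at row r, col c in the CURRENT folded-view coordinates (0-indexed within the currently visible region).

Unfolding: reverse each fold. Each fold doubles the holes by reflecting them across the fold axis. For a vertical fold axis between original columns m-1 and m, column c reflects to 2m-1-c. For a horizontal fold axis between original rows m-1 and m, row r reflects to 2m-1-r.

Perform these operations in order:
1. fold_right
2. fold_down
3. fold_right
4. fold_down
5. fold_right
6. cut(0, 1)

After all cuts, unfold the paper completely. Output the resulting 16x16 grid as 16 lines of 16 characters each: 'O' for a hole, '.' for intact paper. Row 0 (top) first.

Op 1 fold_right: fold axis v@8; visible region now rows[0,16) x cols[8,16) = 16x8
Op 2 fold_down: fold axis h@8; visible region now rows[8,16) x cols[8,16) = 8x8
Op 3 fold_right: fold axis v@12; visible region now rows[8,16) x cols[12,16) = 8x4
Op 4 fold_down: fold axis h@12; visible region now rows[12,16) x cols[12,16) = 4x4
Op 5 fold_right: fold axis v@14; visible region now rows[12,16) x cols[14,16) = 4x2
Op 6 cut(0, 1): punch at orig (12,15); cuts so far [(12, 15)]; region rows[12,16) x cols[14,16) = 4x2
Unfold 1 (reflect across v@14): 2 holes -> [(12, 12), (12, 15)]
Unfold 2 (reflect across h@12): 4 holes -> [(11, 12), (11, 15), (12, 12), (12, 15)]
Unfold 3 (reflect across v@12): 8 holes -> [(11, 8), (11, 11), (11, 12), (11, 15), (12, 8), (12, 11), (12, 12), (12, 15)]
Unfold 4 (reflect across h@8): 16 holes -> [(3, 8), (3, 11), (3, 12), (3, 15), (4, 8), (4, 11), (4, 12), (4, 15), (11, 8), (11, 11), (11, 12), (11, 15), (12, 8), (12, 11), (12, 12), (12, 15)]
Unfold 5 (reflect across v@8): 32 holes -> [(3, 0), (3, 3), (3, 4), (3, 7), (3, 8), (3, 11), (3, 12), (3, 15), (4, 0), (4, 3), (4, 4), (4, 7), (4, 8), (4, 11), (4, 12), (4, 15), (11, 0), (11, 3), (11, 4), (11, 7), (11, 8), (11, 11), (11, 12), (11, 15), (12, 0), (12, 3), (12, 4), (12, 7), (12, 8), (12, 11), (12, 12), (12, 15)]

Answer: ................
................
................
O..OO..OO..OO..O
O..OO..OO..OO..O
................
................
................
................
................
................
O..OO..OO..OO..O
O..OO..OO..OO..O
................
................
................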